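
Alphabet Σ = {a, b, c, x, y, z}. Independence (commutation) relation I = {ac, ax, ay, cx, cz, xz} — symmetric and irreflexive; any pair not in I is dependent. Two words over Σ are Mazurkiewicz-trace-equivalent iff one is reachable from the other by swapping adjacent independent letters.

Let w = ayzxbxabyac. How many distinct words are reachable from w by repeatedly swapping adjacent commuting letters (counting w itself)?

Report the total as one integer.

piece 0:a — minimal
piece 1:y — minimal
piece 2:z rests on {0:a, 1:y}
piece 3:x rests on {1:y}
piece 4:b rests on {2:z, 3:x}
piece 5:x rests on {4:b}
piece 6:a rests on {4:b}
piece 7:b rests on {5:x, 6:a}
piece 8:y rests on {7:b}
piece 9:a rests on {7:b}
piece 10:c rests on {8:y}
minimal pieces: {0:a, 1:y}
ways to finish when only these pieces remain (= sum over removing one remaining piece with nothing left below it):
  1 left: {9}→1  {10}→1
  2 left: {8,10}→1  {9,10}→2
  3 left: {8,9,10}→3
  4 left: {7,8,9,10}→3
  5 left: {5,7,8,9,10}→3  {6,7,8,9,10}→3
  6 left: {5,6,7,8,9,10}→6
  7 left: {4,5,6,7,8,9,10}→6
  8 left: {2,4,5,6,7,8,9,10}→6  {3,4,5,6,7,8,9,10}→6
  9 left: {0,2,4,5,6,7,8,9,10}→6  {2,3,4,5,6,7,8,9,10}→12
  placing 0:a first → 12 extensions
  placing 1:y first → 18 extensions
total linear extensions = 30

30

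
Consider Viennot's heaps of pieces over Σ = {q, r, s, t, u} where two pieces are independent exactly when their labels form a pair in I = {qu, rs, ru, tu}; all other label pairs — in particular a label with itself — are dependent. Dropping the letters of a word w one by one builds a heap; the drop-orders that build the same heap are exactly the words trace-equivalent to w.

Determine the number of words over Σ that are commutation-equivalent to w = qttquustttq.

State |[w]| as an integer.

drop 0:q onto floor
drop 1:t onto {0:q}
drop 2:t onto {1:t}
drop 3:q onto {2:t}
drop 4:u onto floor
drop 5:u onto {4:u}
drop 6:s onto {3:q, 5:u}
drop 7:t onto {6:s}
drop 8:t onto {7:t}
drop 9:t onto {8:t}
drop 10:q onto {9:t}
ground layer = {0:q, 4:u}
drop-orders for the pieces not yet dropped (sum over which currently-grounded one goes next):
  1 to go: {10} 1
  2 to go: {9,10} 1
  3 to go: {8,9,10} 1
  4 to go: {7,8,9,10} 1
  5 to go: {6,7,8,9,10} 1
  6 to go: {3,6,7,8,9,10} 1  {5,6,7,8,9,10} 1
  7 to go: {2,3,6,7,8,9,10} 1  {3,5,6,7,8,9,10} 2  {4,5,6,7,8,9,10} 1
  8 to go: {1,2,3,6,7,8,9,10} 1  {2,3,5,6,7,8,9,10} 3  {3,4,5,6,7,8,9,10} 3
  9 to go: {0,1,2,3,6,7,8,9,10} 1  {1,2,3,5,6,7,8,9,10} 4  {2,3,4,5,6,7,8,9,10} 6
  if 0:q drops first: 10 orders
  if 4:u drops first: 5 orders
heap linearizations: 15

15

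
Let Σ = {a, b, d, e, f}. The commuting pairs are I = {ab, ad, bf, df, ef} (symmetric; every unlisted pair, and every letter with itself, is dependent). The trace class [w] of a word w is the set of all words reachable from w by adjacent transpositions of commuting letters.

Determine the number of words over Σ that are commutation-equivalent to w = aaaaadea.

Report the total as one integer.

drop 0:a onto floor
drop 1:a onto {0:a}
drop 2:a onto {1:a}
drop 3:a onto {2:a}
drop 4:a onto {3:a}
drop 5:d onto floor
drop 6:e onto {4:a, 5:d}
drop 7:a onto {6:e}
ground layer = {0:a, 5:d}
drop-orders for the pieces not yet dropped (sum over which currently-grounded one goes next):
  1 to go: {7} 1
  2 to go: {6,7} 1
  3 to go: {4,6,7} 1  {5,6,7} 1
  4 to go: {3,4,6,7} 1  {4,5,6,7} 2
  5 to go: {2,3,4,6,7} 1  {3,4,5,6,7} 3
  6 to go: {1,2,3,4,6,7} 1  {2,3,4,5,6,7} 4
  if 0:a drops first: 5 orders
  if 5:d drops first: 1 orders
heap linearizations: 6

6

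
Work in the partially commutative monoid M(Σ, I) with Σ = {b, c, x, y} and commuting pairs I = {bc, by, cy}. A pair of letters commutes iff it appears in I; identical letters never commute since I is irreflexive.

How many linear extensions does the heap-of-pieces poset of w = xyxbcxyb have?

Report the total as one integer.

4

piece 0:x — minimal
piece 1:y rests on {0:x}
piece 2:x rests on {1:y}
piece 3:b rests on {2:x}
piece 4:c rests on {2:x}
piece 5:x rests on {3:b, 4:c}
piece 6:y rests on {5:x}
piece 7:b rests on {5:x}
minimal pieces: {0:x}
ways to finish when only these pieces remain (= sum over removing one remaining piece with nothing left below it):
  1 left: {6}→1  {7}→1
  2 left: {6,7}→2
  3 left: {5,6,7}→2
  4 left: {3,5,6,7}→2  {4,5,6,7}→2
  5 left: {3,4,5,6,7}→4
  6 left: {2,3,4,5,6,7}→4
  placing 0:x first → 4 extensions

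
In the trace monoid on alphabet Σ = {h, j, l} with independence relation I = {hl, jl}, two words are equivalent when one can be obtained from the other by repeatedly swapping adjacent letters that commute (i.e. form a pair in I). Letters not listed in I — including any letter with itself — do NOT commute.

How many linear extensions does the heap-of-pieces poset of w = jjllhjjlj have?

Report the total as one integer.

84

piece 0:j — minimal
piece 1:j rests on {0:j}
piece 2:l — minimal
piece 3:l rests on {2:l}
piece 4:h rests on {1:j}
piece 5:j rests on {4:h}
piece 6:j rests on {5:j}
piece 7:l rests on {3:l}
piece 8:j rests on {6:j}
minimal pieces: {0:j, 2:l}
ways to finish when only these pieces remain (= sum over removing one remaining piece with nothing left below it):
  1 left: {7}→1  {8}→1
  2 left: {3,7}→1  {6,8}→1  {7,8}→2
  3 left: {2,3,7}→1  {3,7,8}→3  {5,6,8}→1  {6,7,8}→3
  4 left: {2,3,7,8}→4  {3,6,7,8}→6  {4,5,6,8}→1  {5,6,7,8}→4
  5 left: {1,4,5,6,8}→1  {2,3,6,7,8}→10  {3,5,6,7,8}→10  {4,5,6,7,8}→5
  6 left: {0,1,4,5,6,8}→1  {1,4,5,6,7,8}→6  {2,3,5,6,7,8}→20  {3,4,5,6,7,8}→15
  7 left: {0,1,4,5,6,7,8}→7  {1,3,4,5,6,7,8}→21  {2,3,4,5,6,7,8}→35
  placing 0:j first → 56 extensions
  placing 2:l first → 28 extensions
total linear extensions = 84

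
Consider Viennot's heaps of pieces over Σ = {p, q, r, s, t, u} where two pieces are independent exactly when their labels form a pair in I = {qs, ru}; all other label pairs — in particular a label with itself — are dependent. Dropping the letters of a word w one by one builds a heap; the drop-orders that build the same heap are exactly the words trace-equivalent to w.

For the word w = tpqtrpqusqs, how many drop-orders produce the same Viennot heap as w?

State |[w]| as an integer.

3

#0=t has no predecessor
#1=p depends on [0:t]
#2=q depends on [1:p]
#3=t depends on [2:q]
#4=r depends on [3:t]
#5=p depends on [4:r]
#6=q depends on [5:p]
#7=u depends on [6:q]
#8=s depends on [7:u]
#9=q depends on [7:u]
#10=s depends on [8:s]
sources: [0:t]
N(rest) = Σ N(rest − s) over sources s of rest; N(one piece) = 1:
  size 1 → [9]=1  [10]=1
  size 2 → [8,10]=1  [9,10]=2
  size 3 → [8,9,10]=3
  size 4 → [7,8,9,10]=3
  size 5 → [6,7,8,9,10]=3
  size 6 → [5,6,7,8,9,10]=3
  size 7 → [4,5,6,7,8,9,10]=3
  size 8 → [3,4,5,6,7,8,9,10]=3
  size 9 → [2,3,4,5,6,7,8,9,10]=3
  first=0(t) contributes 3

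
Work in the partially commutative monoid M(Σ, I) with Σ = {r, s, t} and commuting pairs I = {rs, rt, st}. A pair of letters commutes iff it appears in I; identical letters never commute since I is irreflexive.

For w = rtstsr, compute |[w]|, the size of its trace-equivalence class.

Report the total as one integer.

0(r) covers ∅
1(t) covers ∅
2(s) covers ∅
3(t) covers 1:t
4(s) covers 2:s
5(r) covers 0:r
floor of heap: 0:r, 1:t, 2:s
completions by unplaced set U, small U first (add the entries for U minus each lowest piece of U):
  |U|=1: {3}:1  {4}:1  {5}:1
  |U|=2: {0,5}:1  {1,3}:1  {2,4}:1  {3,4}:2  {3,5}:2  {4,5}:2
  |U|=3: {0,3,5}:3  {0,4,5}:3  {1,3,4}:3  {1,3,5}:3  {2,3,4}:3  {2,4,5}:3  {3,4,5}:6
  |U|=4: {0,1,3,5}:6  {0,2,4,5}:6  {0,3,4,5}:12  {1,2,3,4}:6  {1,3,4,5}:12  {2,3,4,5}:12
  start at 0(r): 30
  start at 1(t): 30
  start at 2(s): 30
sum over floor = 90

90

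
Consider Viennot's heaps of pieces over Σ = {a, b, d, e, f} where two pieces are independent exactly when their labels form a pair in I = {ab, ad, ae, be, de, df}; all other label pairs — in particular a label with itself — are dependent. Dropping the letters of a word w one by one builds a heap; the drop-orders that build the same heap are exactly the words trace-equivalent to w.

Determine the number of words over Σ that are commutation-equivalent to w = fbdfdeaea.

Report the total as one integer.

126

#0=f has no predecessor
#1=b depends on [0:f]
#2=d depends on [1:b]
#3=f depends on [1:b]
#4=d depends on [2:d]
#5=e depends on [3:f]
#6=a depends on [3:f]
#7=e depends on [5:e]
#8=a depends on [6:a]
sources: [0:f]
N(rest) = Σ N(rest − s) over sources s of rest; N(one piece) = 1:
  size 1 → [4]=1  [7]=1  [8]=1
  size 2 → [2,4]=1  [4,7]=2  [4,8]=2  [5,7]=1  [6,8]=1  [7,8]=2
  size 3 → [2,4,7]=3  [2,4,8]=3  [4,5,7]=3  [4,6,8]=3  [4,7,8]=6  [5,7,8]=3  [6,7,8]=3
  size 4 → [2,4,5,7]=6  [2,4,6,8]=6  [2,4,7,8]=12  [4,5,7,8]=12  [4,6,7,8]=12  [5,6,7,8]=6
  size 5 → [2,4,5,7,8]=30  [2,4,6,7,8]=30  [3,5,6,7,8]=6  [4,5,6,7,8]=30
  size 6 → [2,4,5,6,7,8]=90  [3,4,5,6,7,8]=36
  size 7 → [2,3,4,5,6,7,8]=126
  first=0(f) contributes 126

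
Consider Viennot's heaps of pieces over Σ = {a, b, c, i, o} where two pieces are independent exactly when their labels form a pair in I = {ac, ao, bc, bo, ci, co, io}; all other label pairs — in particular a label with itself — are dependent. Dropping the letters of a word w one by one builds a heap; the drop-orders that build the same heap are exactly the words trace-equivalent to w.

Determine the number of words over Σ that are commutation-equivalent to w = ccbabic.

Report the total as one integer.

35

piece 0:c — minimal
piece 1:c rests on {0:c}
piece 2:b — minimal
piece 3:a rests on {2:b}
piece 4:b rests on {3:a}
piece 5:i rests on {4:b}
piece 6:c rests on {1:c}
minimal pieces: {0:c, 2:b}
ways to finish when only these pieces remain (= sum over removing one remaining piece with nothing left below it):
  1 left: {5}→1  {6}→1
  2 left: {1,6}→1  {4,5}→1  {5,6}→2
  3 left: {0,1,6}→1  {1,5,6}→3  {3,4,5}→1  {4,5,6}→3
  4 left: {0,1,5,6}→4  {1,4,5,6}→6  {2,3,4,5}→1  {3,4,5,6}→4
  5 left: {0,1,4,5,6}→10  {1,3,4,5,6}→10  {2,3,4,5,6}→5
  placing 0:c first → 15 extensions
  placing 2:b first → 20 extensions
total linear extensions = 35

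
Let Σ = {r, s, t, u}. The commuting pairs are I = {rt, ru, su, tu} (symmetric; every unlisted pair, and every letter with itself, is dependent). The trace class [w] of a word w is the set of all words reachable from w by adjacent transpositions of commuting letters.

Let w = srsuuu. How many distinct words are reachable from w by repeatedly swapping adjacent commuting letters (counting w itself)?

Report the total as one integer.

0(s) covers ∅
1(r) covers 0:s
2(s) covers 1:r
3(u) covers ∅
4(u) covers 3:u
5(u) covers 4:u
floor of heap: 0:s, 3:u
completions by unplaced set U, small U first (add the entries for U minus each lowest piece of U):
  |U|=1: {2}:1  {5}:1
  |U|=2: {1,2}:1  {2,5}:2  {4,5}:1
  |U|=3: {0,1,2}:1  {1,2,5}:3  {2,4,5}:3  {3,4,5}:1
  |U|=4: {0,1,2,5}:4  {1,2,4,5}:6  {2,3,4,5}:4
  start at 0(s): 10
  start at 3(u): 10
sum over floor = 20

20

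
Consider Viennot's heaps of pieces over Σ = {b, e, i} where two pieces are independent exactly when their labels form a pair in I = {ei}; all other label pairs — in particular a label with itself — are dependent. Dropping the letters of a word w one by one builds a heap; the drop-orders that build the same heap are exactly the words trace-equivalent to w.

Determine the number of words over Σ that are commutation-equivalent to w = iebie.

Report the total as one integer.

4

0(i) covers ∅
1(e) covers ∅
2(b) covers 0:i, 1:e
3(i) covers 2:b
4(e) covers 2:b
floor of heap: 0:i, 1:e
completions by unplaced set U, small U first (add the entries for U minus each lowest piece of U):
  |U|=1: {3}:1  {4}:1
  |U|=2: {3,4}:2
  |U|=3: {2,3,4}:2
  start at 0(i): 2
  start at 1(e): 2
sum over floor = 4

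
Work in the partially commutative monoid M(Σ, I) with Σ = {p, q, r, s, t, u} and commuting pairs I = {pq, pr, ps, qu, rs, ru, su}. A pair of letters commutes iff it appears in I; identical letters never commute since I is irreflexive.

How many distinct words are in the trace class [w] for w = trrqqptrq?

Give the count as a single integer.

piece 0:t — minimal
piece 1:r rests on {0:t}
piece 2:r rests on {1:r}
piece 3:q rests on {2:r}
piece 4:q rests on {3:q}
piece 5:p rests on {0:t}
piece 6:t rests on {4:q, 5:p}
piece 7:r rests on {6:t}
piece 8:q rests on {7:r}
minimal pieces: {0:t}
ways to finish when only these pieces remain (= sum over removing one remaining piece with nothing left below it):
  1 left: {8}→1
  2 left: {7,8}→1
  3 left: {6,7,8}→1
  4 left: {4,6,7,8}→1  {5,6,7,8}→1
  5 left: {3,4,6,7,8}→1  {4,5,6,7,8}→2
  6 left: {2,3,4,6,7,8}→1  {3,4,5,6,7,8}→3
  7 left: {1,2,3,4,6,7,8}→1  {2,3,4,5,6,7,8}→4
  placing 0:t first → 5 extensions

5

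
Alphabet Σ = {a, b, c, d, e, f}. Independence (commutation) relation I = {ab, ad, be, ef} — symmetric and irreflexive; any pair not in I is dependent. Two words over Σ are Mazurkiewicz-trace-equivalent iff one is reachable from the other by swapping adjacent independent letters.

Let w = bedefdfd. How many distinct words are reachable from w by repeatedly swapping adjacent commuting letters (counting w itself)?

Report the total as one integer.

drop 0:b onto floor
drop 1:e onto floor
drop 2:d onto {0:b, 1:e}
drop 3:e onto {2:d}
drop 4:f onto {2:d}
drop 5:d onto {3:e, 4:f}
drop 6:f onto {5:d}
drop 7:d onto {6:f}
ground layer = {0:b, 1:e}
drop-orders for the pieces not yet dropped (sum over which currently-grounded one goes next):
  1 to go: {7} 1
  2 to go: {6,7} 1
  3 to go: {5,6,7} 1
  4 to go: {3,5,6,7} 1  {4,5,6,7} 1
  5 to go: {3,4,5,6,7} 2
  6 to go: {2,3,4,5,6,7} 2
  if 0:b drops first: 2 orders
  if 1:e drops first: 2 orders
heap linearizations: 4

4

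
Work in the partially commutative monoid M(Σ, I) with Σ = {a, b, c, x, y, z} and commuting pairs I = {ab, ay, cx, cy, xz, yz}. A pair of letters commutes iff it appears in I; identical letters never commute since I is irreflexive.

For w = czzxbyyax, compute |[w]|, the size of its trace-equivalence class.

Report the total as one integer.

#0=c has no predecessor
#1=z depends on [0:c]
#2=z depends on [1:z]
#3=x has no predecessor
#4=b depends on [2:z, 3:x]
#5=y depends on [4:b]
#6=y depends on [5:y]
#7=a depends on [2:z, 3:x]
#8=x depends on [6:y, 7:a]
sources: [0:c, 3:x]
N(rest) = Σ N(rest − s) over sources s of rest; N(one piece) = 1:
  size 1 → [8]=1
  size 2 → [6,8]=1  [7,8]=1
  size 3 → [5,6,8]=1  [6,7,8]=2
  size 4 → [4,5,6,8]=1  [5,6,7,8]=3
  size 5 → [4,5,6,7,8]=4
  size 6 → [2,4,5,6,7,8]=4  [3,4,5,6,7,8]=4
  size 7 → [1,2,4,5,6,7,8]=4  [2,3,4,5,6,7,8]=8
  first=0(c) contributes 12
  first=3(x) contributes 4
|[w]| = 16

16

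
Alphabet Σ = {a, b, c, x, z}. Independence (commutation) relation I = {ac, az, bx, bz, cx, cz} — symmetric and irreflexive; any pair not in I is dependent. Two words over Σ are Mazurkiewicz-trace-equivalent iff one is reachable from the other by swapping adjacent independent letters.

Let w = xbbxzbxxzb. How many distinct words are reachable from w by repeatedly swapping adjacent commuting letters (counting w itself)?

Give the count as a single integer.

#0=x has no predecessor
#1=b has no predecessor
#2=b depends on [1:b]
#3=x depends on [0:x]
#4=z depends on [3:x]
#5=b depends on [2:b]
#6=x depends on [4:z]
#7=x depends on [6:x]
#8=z depends on [7:x]
#9=b depends on [5:b]
sources: [0:x, 1:b]
N(rest) = Σ N(rest − s) over sources s of rest; N(one piece) = 1:
  size 1 → [8]=1  [9]=1
  size 2 → [5,9]=1  [7,8]=1  [8,9]=2
  size 3 → [2,5,9]=1  [5,8,9]=3  [6,7,8]=1  [7,8,9]=3
  size 4 → [1,2,5,9]=1  [2,5,8,9]=4  [4,6,7,8]=1  [5,7,8,9]=6  [6,7,8,9]=4
  size 5 → [1,2,5,8,9]=5  [2,5,7,8,9]=10  [3,4,6,7,8]=1  [4,6,7,8,9]=5  [5,6,7,8,9]=10
  size 6 → [0,3,4,6,7,8]=1  [1,2,5,7,8,9]=15  [2,5,6,7,8,9]=20  [3,4,6,7,8,9]=6  [4,5,6,7,8,9]=15
  size 7 → [0,3,4,6,7,8,9]=7  [1,2,5,6,7,8,9]=35  [2,4,5,6,7,8,9]=35  [3,4,5,6,7,8,9]=21
  size 8 → [0,3,4,5,6,7,8,9]=28  [1,2,4,5,6,7,8,9]=70  [2,3,4,5,6,7,8,9]=56
  first=0(x) contributes 126
  first=1(b) contributes 84
|[w]| = 210

210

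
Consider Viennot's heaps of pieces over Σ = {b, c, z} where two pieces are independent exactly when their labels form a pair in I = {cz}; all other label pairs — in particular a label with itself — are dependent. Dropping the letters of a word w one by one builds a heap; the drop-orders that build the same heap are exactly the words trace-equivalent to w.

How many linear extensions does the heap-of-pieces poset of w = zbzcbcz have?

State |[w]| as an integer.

4

piece 0:z — minimal
piece 1:b rests on {0:z}
piece 2:z rests on {1:b}
piece 3:c rests on {1:b}
piece 4:b rests on {2:z, 3:c}
piece 5:c rests on {4:b}
piece 6:z rests on {4:b}
minimal pieces: {0:z}
ways to finish when only these pieces remain (= sum over removing one remaining piece with nothing left below it):
  1 left: {5}→1  {6}→1
  2 left: {5,6}→2
  3 left: {4,5,6}→2
  4 left: {2,4,5,6}→2  {3,4,5,6}→2
  5 left: {2,3,4,5,6}→4
  placing 0:z first → 4 extensions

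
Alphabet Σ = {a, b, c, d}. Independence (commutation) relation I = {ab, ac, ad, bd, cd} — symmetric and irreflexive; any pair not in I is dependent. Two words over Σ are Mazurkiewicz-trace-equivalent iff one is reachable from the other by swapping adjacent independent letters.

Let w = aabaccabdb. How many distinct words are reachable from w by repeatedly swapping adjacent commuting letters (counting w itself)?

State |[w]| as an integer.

1260

piece 0:a — minimal
piece 1:a rests on {0:a}
piece 2:b — minimal
piece 3:a rests on {1:a}
piece 4:c rests on {2:b}
piece 5:c rests on {4:c}
piece 6:a rests on {3:a}
piece 7:b rests on {5:c}
piece 8:d — minimal
piece 9:b rests on {7:b}
minimal pieces: {0:a, 2:b, 8:d}
ways to finish when only these pieces remain (= sum over removing one remaining piece with nothing left below it):
  1 left: {6}→1  {8}→1  {9}→1
  2 left: {3,6}→1  {6,8}→2  {6,9}→2  {7,9}→1  {8,9}→2
  3 left: {1,3,6}→1  {3,6,8}→3  {3,6,9}→3  {5,7,9}→1  {6,7,9}→3  {6,8,9}→6  {7,8,9}→3
  4 left: {0,1,3,6}→1  {1,3,6,8}→4  {1,3,6,9}→4  {3,6,7,9}→6  {3,6,8,9}→12  {4,5,7,9}→1  {5,6,7,9}→4  {5,7,8,9}→4  {6,7,8,9}→12
  5 left: {0,1,3,6,8}→5  {0,1,3,6,9}→5  {1,3,6,7,9}→10  {1,3,6,8,9}→20  {2,4,5,7,9}→1  {3,5,6,7,9}→10  {3,6,7,8,9}→30  {4,5,6,7,9}→5  {4,5,7,8,9}→5  {5,6,7,8,9}→20
  6 left: {0,1,3,6,7,9}→15  {0,1,3,6,8,9}→30  {1,3,5,6,7,9}→20  {1,3,6,7,8,9}→60  {2,4,5,6,7,9}→6  {2,4,5,7,8,9}→6  {3,4,5,6,7,9}→15  {3,5,6,7,8,9}→60  {4,5,6,7,8,9}→30
  7 left: {0,1,3,5,6,7,9}→35  {0,1,3,6,7,8,9}→105  {1,3,4,5,6,7,9}→35  {1,3,5,6,7,8,9}→140  {2,3,4,5,6,7,9}→21  {2,4,5,6,7,8,9}→42  {3,4,5,6,7,8,9}→105
  8 left: {0,1,3,4,5,6,7,9}→70  {0,1,3,5,6,7,8,9}→280  {1,2,3,4,5,6,7,9}→56  {1,3,4,5,6,7,8,9}→280  {2,3,4,5,6,7,8,9}→168
  placing 0:a first → 504 extensions
  placing 2:b first → 630 extensions
  placing 8:d first → 126 extensions
total linear extensions = 1260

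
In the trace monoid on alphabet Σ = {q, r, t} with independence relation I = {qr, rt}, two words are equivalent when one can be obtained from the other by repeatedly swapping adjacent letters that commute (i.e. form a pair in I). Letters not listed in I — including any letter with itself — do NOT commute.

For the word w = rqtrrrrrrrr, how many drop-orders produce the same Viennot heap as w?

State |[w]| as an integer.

55

drop 0:r onto floor
drop 1:q onto floor
drop 2:t onto {1:q}
drop 3:r onto {0:r}
drop 4:r onto {3:r}
drop 5:r onto {4:r}
drop 6:r onto {5:r}
drop 7:r onto {6:r}
drop 8:r onto {7:r}
drop 9:r onto {8:r}
drop 10:r onto {9:r}
ground layer = {0:r, 1:q}
drop-orders for the pieces not yet dropped (sum over which currently-grounded one goes next):
  1 to go: {2} 1  {10} 1
  2 to go: {1,2} 1  {2,10} 2  {9,10} 1
  3 to go: {1,2,10} 3  {2,9,10} 3  {8,9,10} 1
  4 to go: {1,2,9,10} 6  {2,8,9,10} 4  {7,8,9,10} 1
  5 to go: {1,2,8,9,10} 10  {2,7,8,9,10} 5  {6,7,8,9,10} 1
  6 to go: {1,2,7,8,9,10} 15  {2,6,7,8,9,10} 6  {5,6,7,8,9,10} 1
  7 to go: {1,2,6,7,8,9,10} 21  {2,5,6,7,8,9,10} 7  {4,5,6,7,8,9,10} 1
  8 to go: {1,2,5,6,7,8,9,10} 28  {2,4,5,6,7,8,9,10} 8  {3,4,5,6,7,8,9,10} 1
  9 to go: {0,3,4,5,6,7,8,9,10} 1  {1,2,4,5,6,7,8,9,10} 36  {2,3,4,5,6,7,8,9,10} 9
  if 0:r drops first: 45 orders
  if 1:q drops first: 10 orders
heap linearizations: 55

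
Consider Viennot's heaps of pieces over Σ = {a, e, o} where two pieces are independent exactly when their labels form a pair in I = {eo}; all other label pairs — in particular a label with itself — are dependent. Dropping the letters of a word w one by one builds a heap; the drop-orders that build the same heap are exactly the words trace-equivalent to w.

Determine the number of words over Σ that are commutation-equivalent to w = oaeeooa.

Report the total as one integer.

6

#0=o has no predecessor
#1=a depends on [0:o]
#2=e depends on [1:a]
#3=e depends on [2:e]
#4=o depends on [1:a]
#5=o depends on [4:o]
#6=a depends on [3:e, 5:o]
sources: [0:o]
N(rest) = Σ N(rest − s) over sources s of rest; N(one piece) = 1:
  size 1 → [6]=1
  size 2 → [3,6]=1  [5,6]=1
  size 3 → [2,3,6]=1  [3,5,6]=2  [4,5,6]=1
  size 4 → [2,3,5,6]=3  [3,4,5,6]=3
  size 5 → [2,3,4,5,6]=6
  first=0(o) contributes 6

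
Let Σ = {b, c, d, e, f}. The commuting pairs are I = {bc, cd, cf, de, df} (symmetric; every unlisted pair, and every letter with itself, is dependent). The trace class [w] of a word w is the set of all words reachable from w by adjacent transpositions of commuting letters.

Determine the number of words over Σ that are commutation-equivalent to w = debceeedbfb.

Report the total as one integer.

#0=d has no predecessor
#1=e has no predecessor
#2=b depends on [0:d, 1:e]
#3=c depends on [1:e]
#4=e depends on [2:b, 3:c]
#5=e depends on [4:e]
#6=e depends on [5:e]
#7=d depends on [2:b]
#8=b depends on [6:e, 7:d]
#9=f depends on [8:b]
#10=b depends on [9:f]
sources: [0:d, 1:e]
N(rest) = Σ N(rest − s) over sources s of rest; N(one piece) = 1:
  size 1 → [10]=1
  size 2 → [9,10]=1
  size 3 → [8,9,10]=1
  size 4 → [6,8,9,10]=1  [7,8,9,10]=1
  size 5 → [5,6,8,9,10]=1  [6,7,8,9,10]=2
  size 6 → [4,5,6,8,9,10]=1  [5,6,7,8,9,10]=3
  size 7 → [3,4,5,6,8,9,10]=1  [4,5,6,7,8,9,10]=4
  size 8 → [2,4,5,6,7,8,9,10]=4  [3,4,5,6,7,8,9,10]=5
  size 9 → [0,2,4,5,6,7,8,9,10]=4  [2,3,4,5,6,7,8,9,10]=9
  first=0(d) contributes 9
  first=1(e) contributes 13
|[w]| = 22

22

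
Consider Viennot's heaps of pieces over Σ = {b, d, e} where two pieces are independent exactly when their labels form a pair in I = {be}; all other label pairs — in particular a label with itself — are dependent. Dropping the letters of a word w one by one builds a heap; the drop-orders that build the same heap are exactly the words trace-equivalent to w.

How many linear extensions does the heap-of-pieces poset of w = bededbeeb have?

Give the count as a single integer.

piece 0:b — minimal
piece 1:e — minimal
piece 2:d rests on {0:b, 1:e}
piece 3:e rests on {2:d}
piece 4:d rests on {3:e}
piece 5:b rests on {4:d}
piece 6:e rests on {4:d}
piece 7:e rests on {6:e}
piece 8:b rests on {5:b}
minimal pieces: {0:b, 1:e}
ways to finish when only these pieces remain (= sum over removing one remaining piece with nothing left below it):
  1 left: {7}→1  {8}→1
  2 left: {5,8}→1  {6,7}→1  {7,8}→2
  3 left: {5,7,8}→3  {6,7,8}→3
  4 left: {5,6,7,8}→6
  5 left: {4,5,6,7,8}→6
  6 left: {3,4,5,6,7,8}→6
  7 left: {2,3,4,5,6,7,8}→6
  placing 0:b first → 6 extensions
  placing 1:e first → 6 extensions
total linear extensions = 12

12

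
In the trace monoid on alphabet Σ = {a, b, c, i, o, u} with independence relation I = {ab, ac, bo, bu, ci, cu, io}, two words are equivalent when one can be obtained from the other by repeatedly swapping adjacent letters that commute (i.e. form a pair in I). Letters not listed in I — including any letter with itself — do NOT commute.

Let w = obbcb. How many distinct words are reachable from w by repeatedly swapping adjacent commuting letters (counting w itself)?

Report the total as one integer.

0(o) covers ∅
1(b) covers ∅
2(b) covers 1:b
3(c) covers 0:o, 2:b
4(b) covers 3:c
floor of heap: 0:o, 1:b
completions by unplaced set U, small U first (add the entries for U minus each lowest piece of U):
  |U|=1: {4}:1
  |U|=2: {3,4}:1
  |U|=3: {0,3,4}:1  {2,3,4}:1
  start at 0(o): 1
  start at 1(b): 2
sum over floor = 3

3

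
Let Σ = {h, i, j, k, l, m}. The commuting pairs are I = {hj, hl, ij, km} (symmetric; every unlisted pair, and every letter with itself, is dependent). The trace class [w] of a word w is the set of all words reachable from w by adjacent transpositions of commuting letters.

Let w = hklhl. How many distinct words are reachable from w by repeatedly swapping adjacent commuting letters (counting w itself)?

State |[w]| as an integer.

piece 0:h — minimal
piece 1:k rests on {0:h}
piece 2:l rests on {1:k}
piece 3:h rests on {1:k}
piece 4:l rests on {2:l}
minimal pieces: {0:h}
ways to finish when only these pieces remain (= sum over removing one remaining piece with nothing left below it):
  1 left: {3}→1  {4}→1
  2 left: {2,4}→1  {3,4}→2
  3 left: {2,3,4}→3
  placing 0:h first → 3 extensions

3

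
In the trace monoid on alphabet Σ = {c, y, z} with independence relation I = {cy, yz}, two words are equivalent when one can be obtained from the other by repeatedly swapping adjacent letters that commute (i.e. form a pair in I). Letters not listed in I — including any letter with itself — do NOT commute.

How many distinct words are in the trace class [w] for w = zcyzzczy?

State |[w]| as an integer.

#0=z has no predecessor
#1=c depends on [0:z]
#2=y has no predecessor
#3=z depends on [1:c]
#4=z depends on [3:z]
#5=c depends on [4:z]
#6=z depends on [5:c]
#7=y depends on [2:y]
sources: [0:z, 2:y]
N(rest) = Σ N(rest − s) over sources s of rest; N(one piece) = 1:
  size 1 → [6]=1  [7]=1
  size 2 → [2,7]=1  [5,6]=1  [6,7]=2
  size 3 → [2,6,7]=3  [4,5,6]=1  [5,6,7]=3
  size 4 → [2,5,6,7]=6  [3,4,5,6]=1  [4,5,6,7]=4
  size 5 → [1,3,4,5,6]=1  [2,4,5,6,7]=10  [3,4,5,6,7]=5
  size 6 → [0,1,3,4,5,6]=1  [1,3,4,5,6,7]=6  [2,3,4,5,6,7]=15
  first=0(z) contributes 21
  first=2(y) contributes 7
|[w]| = 28

28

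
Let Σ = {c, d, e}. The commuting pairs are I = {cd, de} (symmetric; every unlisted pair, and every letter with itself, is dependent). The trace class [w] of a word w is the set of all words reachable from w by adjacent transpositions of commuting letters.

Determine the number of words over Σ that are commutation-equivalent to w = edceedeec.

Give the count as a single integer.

piece 0:e — minimal
piece 1:d — minimal
piece 2:c rests on {0:e}
piece 3:e rests on {2:c}
piece 4:e rests on {3:e}
piece 5:d rests on {1:d}
piece 6:e rests on {4:e}
piece 7:e rests on {6:e}
piece 8:c rests on {7:e}
minimal pieces: {0:e, 1:d}
ways to finish when only these pieces remain (= sum over removing one remaining piece with nothing left below it):
  1 left: {5}→1  {8}→1
  2 left: {1,5}→1  {5,8}→2  {7,8}→1
  3 left: {1,5,8}→3  {5,7,8}→3  {6,7,8}→1
  4 left: {1,5,7,8}→6  {4,6,7,8}→1  {5,6,7,8}→4
  5 left: {1,5,6,7,8}→10  {3,4,6,7,8}→1  {4,5,6,7,8}→5
  6 left: {1,4,5,6,7,8}→15  {2,3,4,6,7,8}→1  {3,4,5,6,7,8}→6
  7 left: {0,2,3,4,6,7,8}→1  {1,3,4,5,6,7,8}→21  {2,3,4,5,6,7,8}→7
  placing 0:e first → 28 extensions
  placing 1:d first → 8 extensions
total linear extensions = 36

36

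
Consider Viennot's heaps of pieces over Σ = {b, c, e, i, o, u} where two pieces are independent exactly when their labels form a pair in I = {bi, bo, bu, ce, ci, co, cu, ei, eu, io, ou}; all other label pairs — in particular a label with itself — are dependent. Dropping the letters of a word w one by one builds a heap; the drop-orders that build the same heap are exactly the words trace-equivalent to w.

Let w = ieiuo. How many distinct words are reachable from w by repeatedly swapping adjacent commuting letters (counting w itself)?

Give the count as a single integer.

#0=i has no predecessor
#1=e has no predecessor
#2=i depends on [0:i]
#3=u depends on [2:i]
#4=o depends on [1:e]
sources: [0:i, 1:e]
N(rest) = Σ N(rest − s) over sources s of rest; N(one piece) = 1:
  size 1 → [3]=1  [4]=1
  size 2 → [1,4]=1  [2,3]=1  [3,4]=2
  size 3 → [0,2,3]=1  [1,3,4]=3  [2,3,4]=3
  first=0(i) contributes 6
  first=1(e) contributes 4
|[w]| = 10

10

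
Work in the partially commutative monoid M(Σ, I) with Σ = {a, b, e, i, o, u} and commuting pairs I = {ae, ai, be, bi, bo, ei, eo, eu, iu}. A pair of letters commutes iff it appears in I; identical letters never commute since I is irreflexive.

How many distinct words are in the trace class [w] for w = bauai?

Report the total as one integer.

5

#0=b has no predecessor
#1=a depends on [0:b]
#2=u depends on [1:a]
#3=a depends on [2:u]
#4=i has no predecessor
sources: [0:b, 4:i]
N(rest) = Σ N(rest − s) over sources s of rest; N(one piece) = 1:
  size 1 → [3]=1  [4]=1
  size 2 → [2,3]=1  [3,4]=2
  size 3 → [1,2,3]=1  [2,3,4]=3
  first=0(b) contributes 4
  first=4(i) contributes 1
|[w]| = 5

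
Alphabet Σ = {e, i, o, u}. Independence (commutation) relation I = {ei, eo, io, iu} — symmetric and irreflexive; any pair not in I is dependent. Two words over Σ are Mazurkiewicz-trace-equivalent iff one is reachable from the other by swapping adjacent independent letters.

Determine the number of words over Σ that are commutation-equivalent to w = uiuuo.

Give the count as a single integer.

0(u) covers ∅
1(i) covers ∅
2(u) covers 0:u
3(u) covers 2:u
4(o) covers 3:u
floor of heap: 0:u, 1:i
completions by unplaced set U, small U first (add the entries for U minus each lowest piece of U):
  |U|=1: {1}:1  {4}:1
  |U|=2: {1,4}:2  {3,4}:1
  |U|=3: {1,3,4}:3  {2,3,4}:1
  start at 0(u): 4
  start at 1(i): 1
sum over floor = 5

5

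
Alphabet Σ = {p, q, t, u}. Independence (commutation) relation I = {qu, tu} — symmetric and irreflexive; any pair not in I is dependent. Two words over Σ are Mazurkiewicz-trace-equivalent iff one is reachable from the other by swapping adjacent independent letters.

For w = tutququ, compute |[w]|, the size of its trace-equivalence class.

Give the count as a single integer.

35

#0=t has no predecessor
#1=u has no predecessor
#2=t depends on [0:t]
#3=q depends on [2:t]
#4=u depends on [1:u]
#5=q depends on [3:q]
#6=u depends on [4:u]
sources: [0:t, 1:u]
N(rest) = Σ N(rest − s) over sources s of rest; N(one piece) = 1:
  size 1 → [5]=1  [6]=1
  size 2 → [3,5]=1  [4,6]=1  [5,6]=2
  size 3 → [1,4,6]=1  [2,3,5]=1  [3,5,6]=3  [4,5,6]=3
  size 4 → [0,2,3,5]=1  [1,4,5,6]=4  [2,3,5,6]=4  [3,4,5,6]=6
  size 5 → [0,2,3,5,6]=5  [1,3,4,5,6]=10  [2,3,4,5,6]=10
  first=0(t) contributes 20
  first=1(u) contributes 15
|[w]| = 35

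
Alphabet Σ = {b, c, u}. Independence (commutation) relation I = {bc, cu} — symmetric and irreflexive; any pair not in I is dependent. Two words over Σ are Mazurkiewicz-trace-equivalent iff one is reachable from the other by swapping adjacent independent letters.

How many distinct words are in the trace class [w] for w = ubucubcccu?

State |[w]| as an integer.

210

piece 0:u — minimal
piece 1:b rests on {0:u}
piece 2:u rests on {1:b}
piece 3:c — minimal
piece 4:u rests on {2:u}
piece 5:b rests on {4:u}
piece 6:c rests on {3:c}
piece 7:c rests on {6:c}
piece 8:c rests on {7:c}
piece 9:u rests on {5:b}
minimal pieces: {0:u, 3:c}
ways to finish when only these pieces remain (= sum over removing one remaining piece with nothing left below it):
  1 left: {8}→1  {9}→1
  2 left: {5,9}→1  {7,8}→1  {8,9}→2
  3 left: {4,5,9}→1  {5,8,9}→3  {6,7,8}→1  {7,8,9}→3
  4 left: {2,4,5,9}→1  {3,6,7,8}→1  {4,5,8,9}→4  {5,7,8,9}→6  {6,7,8,9}→4
  5 left: {1,2,4,5,9}→1  {2,4,5,8,9}→5  {3,6,7,8,9}→5  {4,5,7,8,9}→10  {5,6,7,8,9}→10
  6 left: {0,1,2,4,5,9}→1  {1,2,4,5,8,9}→6  {2,4,5,7,8,9}→15  {3,5,6,7,8,9}→15  {4,5,6,7,8,9}→20
  7 left: {0,1,2,4,5,8,9}→7  {1,2,4,5,7,8,9}→21  {2,4,5,6,7,8,9}→35  {3,4,5,6,7,8,9}→35
  8 left: {0,1,2,4,5,7,8,9}→28  {1,2,4,5,6,7,8,9}→56  {2,3,4,5,6,7,8,9}→70
  placing 0:u first → 126 extensions
  placing 3:c first → 84 extensions
total linear extensions = 210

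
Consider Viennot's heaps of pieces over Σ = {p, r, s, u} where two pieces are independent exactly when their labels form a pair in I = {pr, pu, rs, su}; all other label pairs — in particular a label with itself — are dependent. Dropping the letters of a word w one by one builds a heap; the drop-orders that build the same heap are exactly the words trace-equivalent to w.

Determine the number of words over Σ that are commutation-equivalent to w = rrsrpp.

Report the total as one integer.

20

#0=r has no predecessor
#1=r depends on [0:r]
#2=s has no predecessor
#3=r depends on [1:r]
#4=p depends on [2:s]
#5=p depends on [4:p]
sources: [0:r, 2:s]
N(rest) = Σ N(rest − s) over sources s of rest; N(one piece) = 1:
  size 1 → [3]=1  [5]=1
  size 2 → [1,3]=1  [3,5]=2  [4,5]=1
  size 3 → [0,1,3]=1  [1,3,5]=3  [2,4,5]=1  [3,4,5]=3
  size 4 → [0,1,3,5]=4  [1,3,4,5]=6  [2,3,4,5]=4
  first=0(r) contributes 10
  first=2(s) contributes 10
|[w]| = 20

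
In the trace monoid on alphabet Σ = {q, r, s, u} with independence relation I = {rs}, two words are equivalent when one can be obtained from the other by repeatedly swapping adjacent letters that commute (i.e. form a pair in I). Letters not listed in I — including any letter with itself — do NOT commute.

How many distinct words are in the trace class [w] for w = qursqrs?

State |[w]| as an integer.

4

#0=q has no predecessor
#1=u depends on [0:q]
#2=r depends on [1:u]
#3=s depends on [1:u]
#4=q depends on [2:r, 3:s]
#5=r depends on [4:q]
#6=s depends on [4:q]
sources: [0:q]
N(rest) = Σ N(rest − s) over sources s of rest; N(one piece) = 1:
  size 1 → [5]=1  [6]=1
  size 2 → [5,6]=2
  size 3 → [4,5,6]=2
  size 4 → [2,4,5,6]=2  [3,4,5,6]=2
  size 5 → [2,3,4,5,6]=4
  first=0(q) contributes 4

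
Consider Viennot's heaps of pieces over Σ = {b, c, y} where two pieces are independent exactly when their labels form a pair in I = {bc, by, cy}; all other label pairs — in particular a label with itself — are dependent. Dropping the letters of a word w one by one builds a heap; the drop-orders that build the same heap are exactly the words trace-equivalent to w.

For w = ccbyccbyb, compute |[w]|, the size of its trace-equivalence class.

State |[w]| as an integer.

1260

drop 0:c onto floor
drop 1:c onto {0:c}
drop 2:b onto floor
drop 3:y onto floor
drop 4:c onto {1:c}
drop 5:c onto {4:c}
drop 6:b onto {2:b}
drop 7:y onto {3:y}
drop 8:b onto {6:b}
ground layer = {0:c, 2:b, 3:y}
drop-orders for the pieces not yet dropped (sum over which currently-grounded one goes next):
  1 to go: {5} 1  {7} 1  {8} 1
  2 to go: {3,7} 1  {4,5} 1  {5,7} 2  {5,8} 2  {6,8} 1  {7,8} 2
  3 to go: {1,4,5} 1  {2,6,8} 1  {3,5,7} 3  {3,7,8} 3  {4,5,7} 3  {4,5,8} 3  {5,6,8} 3  {5,7,8} 6  {6,7,8} 3
  4 to go: {0,1,4,5} 1  {1,4,5,7} 4  {1,4,5,8} 4  {2,5,6,8} 4  {2,6,7,8} 4  {3,4,5,7} 6  {3,5,7,8} 12  {3,6,7,8} 6  {4,5,6,8} 6  {4,5,7,8} 12  {5,6,7,8} 12
  5 to go: {0,1,4,5,7} 5  {0,1,4,5,8} 5  {1,3,4,5,7} 10  {1,4,5,6,8} 10  {1,4,5,7,8} 20  {2,3,6,7,8} 10  {2,4,5,6,8} 10  {2,5,6,7,8} 20  {3,4,5,7,8} 30  {3,5,6,7,8} 30  {4,5,6,7,8} 30
  6 to go: {0,1,3,4,5,7} 15  {0,1,4,5,6,8} 15  {0,1,4,5,7,8} 30  {1,2,4,5,6,8} 20  {1,3,4,5,7,8} 60  {1,4,5,6,7,8} 60  {2,3,5,6,7,8} 60  {2,4,5,6,7,8} 60  {3,4,5,6,7,8} 90
  7 to go: {0,1,2,4,5,6,8} 35  {0,1,3,4,5,7,8} 105  {0,1,4,5,6,7,8} 105  {1,2,4,5,6,7,8} 140  {1,3,4,5,6,7,8} 210  {2,3,4,5,6,7,8} 210
  if 0:c drops first: 560 orders
  if 2:b drops first: 420 orders
  if 3:y drops first: 280 orders
heap linearizations: 1260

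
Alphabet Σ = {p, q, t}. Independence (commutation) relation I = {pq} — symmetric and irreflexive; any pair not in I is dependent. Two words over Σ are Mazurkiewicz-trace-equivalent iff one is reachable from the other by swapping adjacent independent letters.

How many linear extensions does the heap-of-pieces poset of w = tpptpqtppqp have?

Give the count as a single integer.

8

drop 0:t onto floor
drop 1:p onto {0:t}
drop 2:p onto {1:p}
drop 3:t onto {2:p}
drop 4:p onto {3:t}
drop 5:q onto {3:t}
drop 6:t onto {4:p, 5:q}
drop 7:p onto {6:t}
drop 8:p onto {7:p}
drop 9:q onto {6:t}
drop 10:p onto {8:p}
ground layer = {0:t}
drop-orders for the pieces not yet dropped (sum over which currently-grounded one goes next):
  1 to go: {9} 1  {10} 1
  2 to go: {8,10} 1  {9,10} 2
  3 to go: {7,8,10} 1  {8,9,10} 3
  4 to go: {7,8,9,10} 4
  5 to go: {6,7,8,9,10} 4
  6 to go: {4,6,7,8,9,10} 4  {5,6,7,8,9,10} 4
  7 to go: {4,5,6,7,8,9,10} 8
  8 to go: {3,4,5,6,7,8,9,10} 8
  9 to go: {2,3,4,5,6,7,8,9,10} 8
  if 0:t drops first: 8 orders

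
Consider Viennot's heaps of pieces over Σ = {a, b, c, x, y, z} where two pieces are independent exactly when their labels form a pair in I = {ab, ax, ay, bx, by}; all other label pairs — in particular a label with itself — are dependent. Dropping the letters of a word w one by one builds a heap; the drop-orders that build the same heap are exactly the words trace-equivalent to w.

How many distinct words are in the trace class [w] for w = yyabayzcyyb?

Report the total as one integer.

piece 0:y — minimal
piece 1:y rests on {0:y}
piece 2:a — minimal
piece 3:b — minimal
piece 4:a rests on {2:a}
piece 5:y rests on {1:y}
piece 6:z rests on {3:b, 4:a, 5:y}
piece 7:c rests on {6:z}
piece 8:y rests on {7:c}
piece 9:y rests on {8:y}
piece 10:b rests on {7:c}
minimal pieces: {0:y, 2:a, 3:b}
ways to finish when only these pieces remain (= sum over removing one remaining piece with nothing left below it):
  1 left: {9}→1  {10}→1
  2 left: {8,9}→1  {9,10}→2
  3 left: {8,9,10}→3
  4 left: {7,8,9,10}→3
  5 left: {6,7,8,9,10}→3
  6 left: {3,6,7,8,9,10}→3  {4,6,7,8,9,10}→3  {5,6,7,8,9,10}→3
  7 left: {1,5,6,7,8,9,10}→3  {2,4,6,7,8,9,10}→3  {3,4,6,7,8,9,10}→6  {3,5,6,7,8,9,10}→6  {4,5,6,7,8,9,10}→6
  8 left: {0,1,5,6,7,8,9,10}→3  {1,3,5,6,7,8,9,10}→9  {1,4,5,6,7,8,9,10}→9  {2,3,4,6,7,8,9,10}→9  {2,4,5,6,7,8,9,10}→9  {3,4,5,6,7,8,9,10}→18
  9 left: {0,1,3,5,6,7,8,9,10}→12  {0,1,4,5,6,7,8,9,10}→12  {1,2,4,5,6,7,8,9,10}→18  {1,3,4,5,6,7,8,9,10}→36  {2,3,4,5,6,7,8,9,10}→36
  placing 0:y first → 90 extensions
  placing 2:a first → 60 extensions
  placing 3:b first → 30 extensions
total linear extensions = 180

180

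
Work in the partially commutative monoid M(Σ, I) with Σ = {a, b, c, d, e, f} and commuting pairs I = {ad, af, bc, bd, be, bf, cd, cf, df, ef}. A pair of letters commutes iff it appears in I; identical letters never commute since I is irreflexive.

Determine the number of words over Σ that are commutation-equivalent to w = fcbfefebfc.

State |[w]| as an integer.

3150

piece 0:f — minimal
piece 1:c — minimal
piece 2:b — minimal
piece 3:f rests on {0:f}
piece 4:e rests on {1:c}
piece 5:f rests on {3:f}
piece 6:e rests on {4:e}
piece 7:b rests on {2:b}
piece 8:f rests on {5:f}
piece 9:c rests on {6:e}
minimal pieces: {0:f, 1:c, 2:b}
ways to finish when only these pieces remain (= sum over removing one remaining piece with nothing left below it):
  1 left: {7}→1  {8}→1  {9}→1
  2 left: {2,7}→1  {5,8}→1  {6,9}→1  {7,8}→2  {7,9}→2  {8,9}→2
  3 left: {2,7,8}→3  {2,7,9}→3  {3,5,8}→1  {4,6,9}→1  {5,7,8}→3  {5,8,9}→3  {6,7,9}→3  {6,8,9}→3  {7,8,9}→6
  4 left: {0,3,5,8}→1  {1,4,6,9}→1  {2,5,7,8}→6  {2,6,7,9}→6  {2,7,8,9}→12  {3,5,7,8}→4  {3,5,8,9}→4  {4,6,7,9}→4  {4,6,8,9}→4  {5,6,8,9}→6  {5,7,8,9}→12  {6,7,8,9}→12
  5 left: {0,3,5,7,8}→5  {0,3,5,8,9}→5  {1,4,6,7,9}→5  {1,4,6,8,9}→5  {2,3,5,7,8}→10  {2,4,6,7,9}→10  {2,5,7,8,9}→30  {2,6,7,8,9}→30  {3,5,6,8,9}→10  {3,5,7,8,9}→20  {4,5,6,8,9}→10  {4,6,7,8,9}→20  {5,6,7,8,9}→30
  6 left: {0,2,3,5,7,8}→15  {0,3,5,6,8,9}→15  {0,3,5,7,8,9}→30  {1,2,4,6,7,9}→15  {1,4,5,6,8,9}→15  {1,4,6,7,8,9}→30  {2,3,5,7,8,9}→60  {2,4,6,7,8,9}→60  {2,5,6,7,8,9}→90  {3,4,5,6,8,9}→20  {3,5,6,7,8,9}→60  {4,5,6,7,8,9}→60
  7 left: {0,2,3,5,7,8,9}→105  {0,3,4,5,6,8,9}→35  {0,3,5,6,7,8,9}→105  {1,2,4,6,7,8,9}→105  {1,3,4,5,6,8,9}→35  {1,4,5,6,7,8,9}→105  {2,3,5,6,7,8,9}→210  {2,4,5,6,7,8,9}→210  {3,4,5,6,7,8,9}→140
  8 left: {0,1,3,4,5,6,8,9}→70  {0,2,3,5,6,7,8,9}→420  {0,3,4,5,6,7,8,9}→280  {1,2,4,5,6,7,8,9}→420  {1,3,4,5,6,7,8,9}→280  {2,3,4,5,6,7,8,9}→560
  placing 0:f first → 1260 extensions
  placing 1:c first → 1260 extensions
  placing 2:b first → 630 extensions
total linear extensions = 3150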